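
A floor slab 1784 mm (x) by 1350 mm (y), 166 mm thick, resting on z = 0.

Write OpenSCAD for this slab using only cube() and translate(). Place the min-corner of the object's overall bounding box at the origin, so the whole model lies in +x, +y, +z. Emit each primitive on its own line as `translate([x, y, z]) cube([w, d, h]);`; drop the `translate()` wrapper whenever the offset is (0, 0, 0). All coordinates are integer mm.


cube([1784, 1350, 166]);


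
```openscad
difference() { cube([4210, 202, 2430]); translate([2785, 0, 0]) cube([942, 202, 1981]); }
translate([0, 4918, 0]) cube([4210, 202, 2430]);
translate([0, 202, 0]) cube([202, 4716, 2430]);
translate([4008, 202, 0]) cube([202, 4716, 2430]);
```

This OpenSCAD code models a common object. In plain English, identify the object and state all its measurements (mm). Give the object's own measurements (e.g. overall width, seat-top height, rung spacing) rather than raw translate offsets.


A single room: four walls, each 2430 mm tall and 202 mm thick, enclosing an outside footprint 4210×5120 mm (x × y), no floor or roof. The front and back walls (−y and +y sides) run the full x-width; the side walls fit between their inner faces. A door opening 942 mm wide and 1981 mm tall is cut through the front wall from the floor up, its −x edge 2785 mm from the wall's −x end.


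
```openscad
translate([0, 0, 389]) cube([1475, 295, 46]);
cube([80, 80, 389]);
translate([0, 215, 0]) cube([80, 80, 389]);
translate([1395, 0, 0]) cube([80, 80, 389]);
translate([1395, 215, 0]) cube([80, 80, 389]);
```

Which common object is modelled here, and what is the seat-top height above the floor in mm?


A bench. The seat-top height is 435 mm.

A long slab on four corner posts — a bench. The slab sits at z = 389 with thickness 46, so the top is 389 + 46 = 435 mm.


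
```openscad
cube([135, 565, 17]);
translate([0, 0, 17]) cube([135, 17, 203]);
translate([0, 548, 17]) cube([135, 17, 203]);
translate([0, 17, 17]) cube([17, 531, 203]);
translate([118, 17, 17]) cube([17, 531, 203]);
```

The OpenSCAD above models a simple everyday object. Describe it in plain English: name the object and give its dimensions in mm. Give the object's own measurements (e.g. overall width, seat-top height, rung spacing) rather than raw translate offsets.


An open-topped rectangular box: outside dimensions 135×565×220 mm, with a uniform wall and base thickness of 17 mm. The base is a full 135×565 slab on the floor; four walls sit on top of the base. The front and back walls (the −y and +y sides) span the full width; the two side walls fit between them.


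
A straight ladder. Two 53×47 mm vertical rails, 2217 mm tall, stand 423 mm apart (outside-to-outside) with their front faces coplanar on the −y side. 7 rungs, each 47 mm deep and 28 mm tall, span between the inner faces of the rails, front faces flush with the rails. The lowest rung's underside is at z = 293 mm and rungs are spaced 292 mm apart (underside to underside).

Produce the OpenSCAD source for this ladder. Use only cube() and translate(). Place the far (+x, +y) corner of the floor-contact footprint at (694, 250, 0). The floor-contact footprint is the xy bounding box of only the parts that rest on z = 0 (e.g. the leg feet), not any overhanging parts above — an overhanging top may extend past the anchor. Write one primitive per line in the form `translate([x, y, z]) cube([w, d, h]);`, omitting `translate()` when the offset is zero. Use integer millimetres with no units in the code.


translate([271, 203, 0]) cube([53, 47, 2217]);
translate([641, 203, 0]) cube([53, 47, 2217]);
translate([324, 203, 293]) cube([317, 47, 28]);
translate([324, 203, 585]) cube([317, 47, 28]);
translate([324, 203, 877]) cube([317, 47, 28]);
translate([324, 203, 1169]) cube([317, 47, 28]);
translate([324, 203, 1461]) cube([317, 47, 28]);
translate([324, 203, 1753]) cube([317, 47, 28]);
translate([324, 203, 2045]) cube([317, 47, 28]);


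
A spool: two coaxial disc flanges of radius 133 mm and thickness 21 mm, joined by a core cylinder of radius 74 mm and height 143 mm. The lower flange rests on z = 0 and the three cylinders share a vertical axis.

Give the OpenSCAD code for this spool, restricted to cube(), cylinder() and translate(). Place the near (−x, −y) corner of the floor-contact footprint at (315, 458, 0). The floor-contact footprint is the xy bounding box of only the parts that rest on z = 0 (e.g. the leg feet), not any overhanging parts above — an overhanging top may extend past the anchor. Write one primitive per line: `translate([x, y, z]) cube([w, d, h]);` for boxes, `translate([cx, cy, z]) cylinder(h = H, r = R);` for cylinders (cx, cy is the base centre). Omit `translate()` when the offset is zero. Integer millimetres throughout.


translate([448, 591, 0]) cylinder(h = 21, r = 133);
translate([448, 591, 21]) cylinder(h = 143, r = 74);
translate([448, 591, 164]) cylinder(h = 21, r = 133);


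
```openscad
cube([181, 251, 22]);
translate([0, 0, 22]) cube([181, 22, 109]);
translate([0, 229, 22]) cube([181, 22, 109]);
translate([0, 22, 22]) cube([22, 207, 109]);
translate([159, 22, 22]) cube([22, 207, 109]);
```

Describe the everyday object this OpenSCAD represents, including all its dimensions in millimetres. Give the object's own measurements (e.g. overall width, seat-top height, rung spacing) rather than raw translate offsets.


An open-topped rectangular box: outside dimensions 181×251×131 mm, with a uniform wall and base thickness of 22 mm. The base is a full 181×251 slab on the floor; four walls sit on top of the base. The front and back walls (the −y and +y sides) span the full width; the two side walls fit between them.


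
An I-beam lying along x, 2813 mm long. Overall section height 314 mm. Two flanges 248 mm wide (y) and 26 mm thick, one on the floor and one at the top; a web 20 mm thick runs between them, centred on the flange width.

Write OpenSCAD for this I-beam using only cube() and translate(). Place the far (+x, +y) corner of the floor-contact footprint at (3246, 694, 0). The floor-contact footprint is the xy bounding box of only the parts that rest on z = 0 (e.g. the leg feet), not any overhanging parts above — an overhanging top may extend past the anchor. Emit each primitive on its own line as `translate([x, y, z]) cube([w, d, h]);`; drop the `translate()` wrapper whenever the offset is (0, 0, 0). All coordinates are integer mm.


translate([433, 446, 0]) cube([2813, 248, 26]);
translate([433, 560, 26]) cube([2813, 20, 262]);
translate([433, 446, 288]) cube([2813, 248, 26]);


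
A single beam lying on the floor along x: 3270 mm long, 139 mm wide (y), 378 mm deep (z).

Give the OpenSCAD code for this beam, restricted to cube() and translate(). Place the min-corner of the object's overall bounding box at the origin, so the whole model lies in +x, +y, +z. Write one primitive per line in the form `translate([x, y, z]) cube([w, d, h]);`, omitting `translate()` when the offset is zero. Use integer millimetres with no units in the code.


cube([3270, 139, 378]);


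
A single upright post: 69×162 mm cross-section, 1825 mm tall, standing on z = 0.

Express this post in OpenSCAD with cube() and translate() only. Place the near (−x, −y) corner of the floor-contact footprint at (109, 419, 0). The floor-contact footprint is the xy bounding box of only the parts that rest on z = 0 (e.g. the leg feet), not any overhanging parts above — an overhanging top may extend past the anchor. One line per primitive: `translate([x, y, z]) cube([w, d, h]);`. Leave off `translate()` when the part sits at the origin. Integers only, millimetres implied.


translate([109, 419, 0]) cube([69, 162, 1825]);


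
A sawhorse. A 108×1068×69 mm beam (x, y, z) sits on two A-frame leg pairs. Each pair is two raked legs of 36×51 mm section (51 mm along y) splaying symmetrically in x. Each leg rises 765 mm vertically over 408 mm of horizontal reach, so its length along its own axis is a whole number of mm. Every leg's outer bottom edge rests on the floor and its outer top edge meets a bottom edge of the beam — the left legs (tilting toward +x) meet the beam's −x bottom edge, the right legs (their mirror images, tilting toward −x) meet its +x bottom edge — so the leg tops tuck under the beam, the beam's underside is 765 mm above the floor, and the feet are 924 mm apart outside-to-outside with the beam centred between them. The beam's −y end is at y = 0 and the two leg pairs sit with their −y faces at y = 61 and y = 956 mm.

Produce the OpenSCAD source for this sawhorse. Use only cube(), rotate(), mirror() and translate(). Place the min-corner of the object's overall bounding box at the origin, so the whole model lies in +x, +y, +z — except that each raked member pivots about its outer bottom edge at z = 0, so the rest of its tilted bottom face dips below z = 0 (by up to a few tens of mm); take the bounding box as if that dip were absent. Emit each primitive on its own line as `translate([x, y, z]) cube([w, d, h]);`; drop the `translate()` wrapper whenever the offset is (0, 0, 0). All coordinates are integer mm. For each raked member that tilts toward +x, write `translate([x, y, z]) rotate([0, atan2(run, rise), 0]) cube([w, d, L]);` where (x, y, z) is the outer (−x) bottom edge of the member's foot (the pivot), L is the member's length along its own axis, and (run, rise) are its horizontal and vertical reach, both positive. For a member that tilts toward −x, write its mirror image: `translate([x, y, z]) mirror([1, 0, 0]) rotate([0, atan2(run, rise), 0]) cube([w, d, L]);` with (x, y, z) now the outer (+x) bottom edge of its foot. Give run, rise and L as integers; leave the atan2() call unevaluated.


translate([408, 0, 765]) cube([108, 1068, 69]);
translate([0, 61, 0]) rotate([0, atan2(408, 765), 0]) cube([36, 51, 867]);
translate([924, 61, 0]) mirror([1, 0, 0]) rotate([0, atan2(408, 765), 0]) cube([36, 51, 867]);
translate([0, 956, 0]) rotate([0, atan2(408, 765), 0]) cube([36, 51, 867]);
translate([924, 956, 0]) mirror([1, 0, 0]) rotate([0, atan2(408, 765), 0]) cube([36, 51, 867]);


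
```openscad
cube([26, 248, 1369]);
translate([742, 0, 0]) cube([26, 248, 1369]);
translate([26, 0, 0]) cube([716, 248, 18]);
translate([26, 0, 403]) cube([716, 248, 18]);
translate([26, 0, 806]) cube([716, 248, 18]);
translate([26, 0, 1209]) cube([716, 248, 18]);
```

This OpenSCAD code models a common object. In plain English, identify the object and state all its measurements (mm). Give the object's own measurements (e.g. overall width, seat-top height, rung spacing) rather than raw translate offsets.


An open bookshelf. Two side panels, each 26 mm thick, 248 mm deep and 1369 mm tall, stand 768 mm apart (outside-to-outside). Between them sit 4 shelves, each 18 mm thick and 248 mm deep, spanning the full gap between the sides. The bottom shelf rests on the floor (its underside at z = 0) and the clear gap between one shelf's top and the next shelf's underside is 385 mm.


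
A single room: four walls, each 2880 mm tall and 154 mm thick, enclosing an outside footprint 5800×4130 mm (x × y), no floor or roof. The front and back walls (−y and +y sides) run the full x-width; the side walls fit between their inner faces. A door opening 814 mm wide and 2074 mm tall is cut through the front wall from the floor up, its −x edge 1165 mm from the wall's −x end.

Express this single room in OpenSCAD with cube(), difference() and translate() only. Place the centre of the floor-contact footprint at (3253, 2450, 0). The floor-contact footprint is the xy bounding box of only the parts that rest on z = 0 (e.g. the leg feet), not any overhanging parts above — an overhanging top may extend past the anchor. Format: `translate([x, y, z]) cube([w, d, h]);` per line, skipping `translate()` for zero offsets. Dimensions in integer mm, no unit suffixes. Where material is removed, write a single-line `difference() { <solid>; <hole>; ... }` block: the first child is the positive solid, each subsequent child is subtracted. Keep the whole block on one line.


difference() { translate([353, 385, 0]) cube([5800, 154, 2880]); translate([1518, 385, 0]) cube([814, 154, 2074]); }
translate([353, 4361, 0]) cube([5800, 154, 2880]);
translate([353, 539, 0]) cube([154, 3822, 2880]);
translate([5999, 539, 0]) cube([154, 3822, 2880]);


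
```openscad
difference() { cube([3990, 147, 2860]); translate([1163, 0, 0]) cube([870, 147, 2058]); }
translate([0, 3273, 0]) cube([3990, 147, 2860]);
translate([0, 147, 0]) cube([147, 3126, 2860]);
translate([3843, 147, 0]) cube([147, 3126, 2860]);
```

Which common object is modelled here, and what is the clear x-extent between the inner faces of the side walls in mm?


A single room. The interior width is 3696 mm.

Four walls enclosing a rectangle with a door in the front wall — a room. Outside width 3990 minus two 147 mm walls gives 3696 mm.


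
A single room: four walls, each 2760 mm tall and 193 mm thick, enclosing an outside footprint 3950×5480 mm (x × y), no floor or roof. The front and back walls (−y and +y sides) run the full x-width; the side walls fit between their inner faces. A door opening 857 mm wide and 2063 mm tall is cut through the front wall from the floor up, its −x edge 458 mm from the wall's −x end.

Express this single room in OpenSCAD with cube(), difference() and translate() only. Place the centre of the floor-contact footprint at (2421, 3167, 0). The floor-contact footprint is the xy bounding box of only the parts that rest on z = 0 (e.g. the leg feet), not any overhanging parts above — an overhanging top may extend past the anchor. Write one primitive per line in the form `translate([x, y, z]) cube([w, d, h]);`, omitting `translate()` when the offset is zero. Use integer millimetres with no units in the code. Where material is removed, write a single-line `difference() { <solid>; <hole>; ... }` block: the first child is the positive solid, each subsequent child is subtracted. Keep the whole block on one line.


difference() { translate([446, 427, 0]) cube([3950, 193, 2760]); translate([904, 427, 0]) cube([857, 193, 2063]); }
translate([446, 5714, 0]) cube([3950, 193, 2760]);
translate([446, 620, 0]) cube([193, 5094, 2760]);
translate([4203, 620, 0]) cube([193, 5094, 2760]);


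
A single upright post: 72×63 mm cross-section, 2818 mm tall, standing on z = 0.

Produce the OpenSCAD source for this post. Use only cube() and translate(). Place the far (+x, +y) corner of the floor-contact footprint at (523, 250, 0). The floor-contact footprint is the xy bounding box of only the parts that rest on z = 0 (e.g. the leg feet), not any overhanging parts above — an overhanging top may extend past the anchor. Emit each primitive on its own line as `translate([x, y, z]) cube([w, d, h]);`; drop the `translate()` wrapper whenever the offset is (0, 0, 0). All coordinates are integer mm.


translate([451, 187, 0]) cube([72, 63, 2818]);


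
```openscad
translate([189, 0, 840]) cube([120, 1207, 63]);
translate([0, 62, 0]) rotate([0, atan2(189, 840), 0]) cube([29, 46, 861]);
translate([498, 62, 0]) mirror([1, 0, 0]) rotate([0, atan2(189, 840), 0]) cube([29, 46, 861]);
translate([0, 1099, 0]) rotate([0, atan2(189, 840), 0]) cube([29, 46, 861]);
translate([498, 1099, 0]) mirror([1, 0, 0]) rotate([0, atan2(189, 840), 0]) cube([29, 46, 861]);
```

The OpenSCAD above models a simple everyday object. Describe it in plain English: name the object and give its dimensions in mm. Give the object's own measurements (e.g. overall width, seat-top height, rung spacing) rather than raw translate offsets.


A sawhorse. A 120×1207×63 mm beam (x, y, z) sits on two A-frame leg pairs. Each pair is two raked legs of 29×46 mm section (46 mm along y) splaying symmetrically in x. Each leg rises 840 mm vertically over 189 mm of horizontal reach and is 861 mm long along its own axis. Every leg's outer bottom edge rests on the floor and its outer top edge meets a bottom edge of the beam — the left legs (tilting toward +x) meet the beam's −x bottom edge, the right legs (their mirror images, tilting toward −x) meet its +x bottom edge — so the leg tops tuck under the beam, the beam's underside is 840 mm above the floor, and the feet are 498 mm apart outside-to-outside with the beam centred between them. The two leg pairs are set in 62 mm from either end of the beam.


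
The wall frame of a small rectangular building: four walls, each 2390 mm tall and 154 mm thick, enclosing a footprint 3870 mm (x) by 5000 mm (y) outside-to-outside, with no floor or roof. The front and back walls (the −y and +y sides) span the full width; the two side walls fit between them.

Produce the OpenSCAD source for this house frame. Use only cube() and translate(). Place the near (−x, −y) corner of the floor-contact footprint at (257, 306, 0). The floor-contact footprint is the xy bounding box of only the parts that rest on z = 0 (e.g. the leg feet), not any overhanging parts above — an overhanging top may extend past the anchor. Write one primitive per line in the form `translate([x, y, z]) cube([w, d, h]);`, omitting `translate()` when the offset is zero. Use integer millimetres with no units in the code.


translate([257, 306, 0]) cube([3870, 154, 2390]);
translate([257, 5152, 0]) cube([3870, 154, 2390]);
translate([257, 460, 0]) cube([154, 4692, 2390]);
translate([3973, 460, 0]) cube([154, 4692, 2390]);


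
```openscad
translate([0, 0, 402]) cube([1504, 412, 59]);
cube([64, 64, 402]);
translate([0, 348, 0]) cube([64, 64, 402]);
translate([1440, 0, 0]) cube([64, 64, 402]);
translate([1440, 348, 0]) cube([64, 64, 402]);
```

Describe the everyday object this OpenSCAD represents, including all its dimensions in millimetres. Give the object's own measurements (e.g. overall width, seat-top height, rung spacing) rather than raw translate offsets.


A bench: a 1504×412 mm seat slab, 59 mm thick, top at z = 461 mm, on four 64×64 mm square legs flush with the seat corners and standing on z = 0.


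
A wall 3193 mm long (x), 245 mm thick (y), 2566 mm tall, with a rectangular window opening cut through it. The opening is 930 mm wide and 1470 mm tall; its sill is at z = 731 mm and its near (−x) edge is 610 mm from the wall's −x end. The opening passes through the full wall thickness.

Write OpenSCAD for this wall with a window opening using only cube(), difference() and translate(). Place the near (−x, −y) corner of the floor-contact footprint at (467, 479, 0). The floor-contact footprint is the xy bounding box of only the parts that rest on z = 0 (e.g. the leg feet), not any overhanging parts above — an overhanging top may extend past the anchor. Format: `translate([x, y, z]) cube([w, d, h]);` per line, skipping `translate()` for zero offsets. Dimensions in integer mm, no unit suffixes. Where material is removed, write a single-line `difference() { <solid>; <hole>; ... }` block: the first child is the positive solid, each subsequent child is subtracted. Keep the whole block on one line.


difference() { translate([467, 479, 0]) cube([3193, 245, 2566]); translate([1077, 479, 731]) cube([930, 245, 1470]); }


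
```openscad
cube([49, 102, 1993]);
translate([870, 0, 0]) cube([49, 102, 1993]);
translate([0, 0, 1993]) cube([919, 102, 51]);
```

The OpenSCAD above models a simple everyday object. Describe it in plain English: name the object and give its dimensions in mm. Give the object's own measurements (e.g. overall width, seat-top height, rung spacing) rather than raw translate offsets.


A door frame. The clear opening is 821 mm wide and 1993 mm high. Two 49 mm wide jambs, 102 mm deep, stand either side of the opening from the floor to the top of the opening. A 51 mm thick head sits across the top of both jambs, spanning the full outside width of the frame.


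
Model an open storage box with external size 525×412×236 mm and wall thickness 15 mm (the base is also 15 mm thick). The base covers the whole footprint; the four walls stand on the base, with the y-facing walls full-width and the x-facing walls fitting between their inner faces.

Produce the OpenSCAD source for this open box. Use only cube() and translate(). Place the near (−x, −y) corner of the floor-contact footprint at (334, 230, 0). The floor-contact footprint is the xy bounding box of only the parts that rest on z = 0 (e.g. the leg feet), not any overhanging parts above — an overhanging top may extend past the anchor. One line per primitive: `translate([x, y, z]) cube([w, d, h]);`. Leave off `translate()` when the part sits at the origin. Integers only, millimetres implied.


translate([334, 230, 0]) cube([525, 412, 15]);
translate([334, 230, 15]) cube([525, 15, 221]);
translate([334, 627, 15]) cube([525, 15, 221]);
translate([334, 245, 15]) cube([15, 382, 221]);
translate([844, 245, 15]) cube([15, 382, 221]);


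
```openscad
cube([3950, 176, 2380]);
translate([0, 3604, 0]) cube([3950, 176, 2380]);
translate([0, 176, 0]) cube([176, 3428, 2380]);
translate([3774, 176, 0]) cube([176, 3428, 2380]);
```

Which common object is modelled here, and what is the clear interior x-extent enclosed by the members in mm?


A house (or room) frame. The interior width is 3598 mm.

Four 2380 mm walls enclosing a rectangle with no floor or roof — a room or house frame. Outside width is 3950 mm and wall thickness is 176 mm, so the interior width is 3950 − 2 × 176 = 3598 mm.


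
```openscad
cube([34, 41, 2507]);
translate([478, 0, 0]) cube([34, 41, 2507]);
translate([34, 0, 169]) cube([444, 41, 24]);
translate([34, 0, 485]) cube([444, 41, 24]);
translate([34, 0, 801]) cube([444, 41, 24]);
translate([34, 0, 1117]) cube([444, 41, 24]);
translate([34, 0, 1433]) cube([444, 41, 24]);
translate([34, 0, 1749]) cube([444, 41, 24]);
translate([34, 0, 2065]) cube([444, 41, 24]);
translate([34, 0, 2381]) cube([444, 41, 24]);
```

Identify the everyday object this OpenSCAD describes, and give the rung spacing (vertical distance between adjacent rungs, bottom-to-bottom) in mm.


A ladder. The rung spacing is 316 mm.

Two tall 34×41 posts with 8 short bars between them — a ladder. Adjacent rungs sit at z = 169 and z = 485, so the spacing is 485 − 169 = 316 mm.


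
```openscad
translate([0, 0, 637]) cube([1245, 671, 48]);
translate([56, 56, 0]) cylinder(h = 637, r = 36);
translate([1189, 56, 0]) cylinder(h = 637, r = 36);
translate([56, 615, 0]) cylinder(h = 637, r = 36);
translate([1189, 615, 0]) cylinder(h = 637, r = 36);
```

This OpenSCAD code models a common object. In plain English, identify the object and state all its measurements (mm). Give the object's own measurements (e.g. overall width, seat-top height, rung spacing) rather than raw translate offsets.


A rectangular dining table. The top is 1245×671×48 mm with its upper surface at z = 685 mm. It stands on four round legs of 72 mm diameter, each leg's bounding box inset 20 mm from the nearest pair of top edges, running from the floor to the underside of the top.


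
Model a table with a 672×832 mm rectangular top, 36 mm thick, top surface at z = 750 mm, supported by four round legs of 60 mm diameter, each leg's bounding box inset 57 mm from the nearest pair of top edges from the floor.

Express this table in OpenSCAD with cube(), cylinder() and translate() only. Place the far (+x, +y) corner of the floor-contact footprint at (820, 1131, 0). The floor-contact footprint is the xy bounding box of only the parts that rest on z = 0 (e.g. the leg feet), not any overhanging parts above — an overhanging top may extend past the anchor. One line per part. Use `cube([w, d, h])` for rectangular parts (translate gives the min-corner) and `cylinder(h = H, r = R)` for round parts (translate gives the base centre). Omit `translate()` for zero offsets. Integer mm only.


translate([205, 356, 714]) cube([672, 832, 36]);
translate([292, 443, 0]) cylinder(h = 714, r = 30);
translate([790, 443, 0]) cylinder(h = 714, r = 30);
translate([292, 1101, 0]) cylinder(h = 714, r = 30);
translate([790, 1101, 0]) cylinder(h = 714, r = 30);


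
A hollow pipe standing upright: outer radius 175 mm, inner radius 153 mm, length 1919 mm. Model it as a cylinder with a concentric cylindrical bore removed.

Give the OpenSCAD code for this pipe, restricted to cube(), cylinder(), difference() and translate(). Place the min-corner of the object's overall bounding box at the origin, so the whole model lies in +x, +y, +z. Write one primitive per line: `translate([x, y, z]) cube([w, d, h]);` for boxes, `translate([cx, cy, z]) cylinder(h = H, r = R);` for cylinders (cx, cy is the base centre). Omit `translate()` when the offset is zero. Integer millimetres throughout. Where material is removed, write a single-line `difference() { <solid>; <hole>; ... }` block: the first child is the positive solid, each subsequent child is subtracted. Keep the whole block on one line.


difference() { translate([175, 175, 0]) cylinder(h = 1919, r = 175); translate([175, 175, 0]) cylinder(h = 1919, r = 153); }


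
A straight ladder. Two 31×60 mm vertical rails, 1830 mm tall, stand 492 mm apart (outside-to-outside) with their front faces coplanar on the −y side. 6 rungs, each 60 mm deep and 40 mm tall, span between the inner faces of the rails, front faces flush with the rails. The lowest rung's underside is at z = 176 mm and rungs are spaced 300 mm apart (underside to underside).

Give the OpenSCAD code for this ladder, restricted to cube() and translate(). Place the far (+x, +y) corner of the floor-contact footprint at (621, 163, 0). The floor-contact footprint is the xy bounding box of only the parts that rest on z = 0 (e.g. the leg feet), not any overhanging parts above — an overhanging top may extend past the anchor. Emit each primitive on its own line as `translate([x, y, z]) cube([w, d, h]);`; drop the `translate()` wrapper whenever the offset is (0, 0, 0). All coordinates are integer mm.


// rung span = 492 - 2*31 = 430
// rung[k] z = 176 + k*300
translate([129, 103, 0]) cube([31, 60, 1830]);
translate([590, 103, 0]) cube([31, 60, 1830]);
translate([160, 103, 176]) cube([430, 60, 40]);
translate([160, 103, 476]) cube([430, 60, 40]);
translate([160, 103, 776]) cube([430, 60, 40]);
translate([160, 103, 1076]) cube([430, 60, 40]);
translate([160, 103, 1376]) cube([430, 60, 40]);
translate([160, 103, 1676]) cube([430, 60, 40]);


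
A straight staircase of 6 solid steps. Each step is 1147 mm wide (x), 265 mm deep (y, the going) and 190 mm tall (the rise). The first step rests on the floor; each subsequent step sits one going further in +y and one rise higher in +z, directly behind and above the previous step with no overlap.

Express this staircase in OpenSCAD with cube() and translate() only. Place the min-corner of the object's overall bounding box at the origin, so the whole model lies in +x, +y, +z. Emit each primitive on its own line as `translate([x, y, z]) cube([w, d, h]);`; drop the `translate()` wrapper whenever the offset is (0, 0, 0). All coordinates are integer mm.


cube([1147, 265, 190]);
translate([0, 265, 190]) cube([1147, 265, 190]);
translate([0, 530, 380]) cube([1147, 265, 190]);
translate([0, 795, 570]) cube([1147, 265, 190]);
translate([0, 1060, 760]) cube([1147, 265, 190]);
translate([0, 1325, 950]) cube([1147, 265, 190]);


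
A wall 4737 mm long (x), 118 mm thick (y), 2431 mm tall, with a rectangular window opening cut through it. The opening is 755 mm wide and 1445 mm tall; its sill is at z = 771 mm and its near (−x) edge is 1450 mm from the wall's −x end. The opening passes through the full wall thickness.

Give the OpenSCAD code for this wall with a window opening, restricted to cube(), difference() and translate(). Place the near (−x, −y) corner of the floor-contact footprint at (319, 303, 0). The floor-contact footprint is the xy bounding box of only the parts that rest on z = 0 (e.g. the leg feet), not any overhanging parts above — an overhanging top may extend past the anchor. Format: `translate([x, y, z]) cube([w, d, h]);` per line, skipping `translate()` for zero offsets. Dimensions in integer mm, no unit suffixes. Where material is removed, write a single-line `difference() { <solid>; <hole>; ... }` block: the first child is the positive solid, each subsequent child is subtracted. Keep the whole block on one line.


difference() { translate([319, 303, 0]) cube([4737, 118, 2431]); translate([1769, 303, 771]) cube([755, 118, 1445]); }


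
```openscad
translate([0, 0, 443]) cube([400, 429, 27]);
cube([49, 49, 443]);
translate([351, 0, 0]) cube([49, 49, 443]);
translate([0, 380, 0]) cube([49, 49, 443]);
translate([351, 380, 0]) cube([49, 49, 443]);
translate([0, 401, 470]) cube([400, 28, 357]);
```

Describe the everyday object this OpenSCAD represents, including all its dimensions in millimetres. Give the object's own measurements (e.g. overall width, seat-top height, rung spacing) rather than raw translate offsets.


A chair. The seat is a 400×429×27 mm slab with its top at z = 470 mm, on four 49×49 mm corner legs (flush with the seat edges, standing on z = 0). A flat backrest 28 mm thick, 357 mm tall, spans the full seat width and rises from the seat top along its +y edge, rear face flush with the rear of the seat.


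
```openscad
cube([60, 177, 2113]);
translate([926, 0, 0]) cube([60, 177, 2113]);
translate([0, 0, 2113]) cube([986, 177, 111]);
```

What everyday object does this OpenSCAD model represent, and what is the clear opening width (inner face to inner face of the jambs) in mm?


A door frame. The clear opening width is 866 mm.

Two 2113 mm tall posts with a header on top — a door frame. The left jamb is 60 mm wide at x = 0; the right jamb starts at x = 926. The clear opening is 926 − 60 = 866 mm.


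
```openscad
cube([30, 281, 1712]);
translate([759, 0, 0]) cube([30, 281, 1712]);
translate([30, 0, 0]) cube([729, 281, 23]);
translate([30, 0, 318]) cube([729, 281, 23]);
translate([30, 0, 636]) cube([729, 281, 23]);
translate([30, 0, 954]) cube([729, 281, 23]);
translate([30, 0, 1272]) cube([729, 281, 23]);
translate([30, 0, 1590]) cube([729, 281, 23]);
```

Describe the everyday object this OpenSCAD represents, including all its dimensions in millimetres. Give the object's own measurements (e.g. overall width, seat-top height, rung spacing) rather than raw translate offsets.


An open bookshelf. Two side panels, each 30 mm thick, 281 mm deep and 1712 mm tall, stand 789 mm apart (outside-to-outside). Between them sit 6 shelves, each 23 mm thick and 281 mm deep, spanning the full gap between the sides. The bottom shelf rests on the floor (its underside at z = 0) and the clear gap between one shelf's top and the next shelf's underside is 295 mm.


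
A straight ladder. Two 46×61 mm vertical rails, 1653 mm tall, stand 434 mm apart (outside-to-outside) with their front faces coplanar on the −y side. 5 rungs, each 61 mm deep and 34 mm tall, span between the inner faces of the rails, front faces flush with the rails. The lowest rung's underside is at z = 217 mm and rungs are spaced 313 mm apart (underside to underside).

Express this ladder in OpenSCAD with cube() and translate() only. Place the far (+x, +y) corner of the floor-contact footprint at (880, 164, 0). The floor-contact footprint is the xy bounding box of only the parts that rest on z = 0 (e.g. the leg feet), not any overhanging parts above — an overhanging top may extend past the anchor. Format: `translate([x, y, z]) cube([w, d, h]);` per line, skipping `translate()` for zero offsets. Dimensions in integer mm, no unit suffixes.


translate([446, 103, 0]) cube([46, 61, 1653]);
translate([834, 103, 0]) cube([46, 61, 1653]);
translate([492, 103, 217]) cube([342, 61, 34]);
translate([492, 103, 530]) cube([342, 61, 34]);
translate([492, 103, 843]) cube([342, 61, 34]);
translate([492, 103, 1156]) cube([342, 61, 34]);
translate([492, 103, 1469]) cube([342, 61, 34]);


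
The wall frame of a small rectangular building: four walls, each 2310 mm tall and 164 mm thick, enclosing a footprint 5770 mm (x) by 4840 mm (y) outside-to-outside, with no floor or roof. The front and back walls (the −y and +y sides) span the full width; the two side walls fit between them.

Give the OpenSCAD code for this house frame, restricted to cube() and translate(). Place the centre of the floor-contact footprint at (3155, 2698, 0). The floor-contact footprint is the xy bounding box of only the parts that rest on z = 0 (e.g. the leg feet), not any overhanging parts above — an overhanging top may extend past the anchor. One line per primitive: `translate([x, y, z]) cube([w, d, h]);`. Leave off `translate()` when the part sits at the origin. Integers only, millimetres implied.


translate([270, 278, 0]) cube([5770, 164, 2310]);
translate([270, 4954, 0]) cube([5770, 164, 2310]);
translate([270, 442, 0]) cube([164, 4512, 2310]);
translate([5876, 442, 0]) cube([164, 4512, 2310]);


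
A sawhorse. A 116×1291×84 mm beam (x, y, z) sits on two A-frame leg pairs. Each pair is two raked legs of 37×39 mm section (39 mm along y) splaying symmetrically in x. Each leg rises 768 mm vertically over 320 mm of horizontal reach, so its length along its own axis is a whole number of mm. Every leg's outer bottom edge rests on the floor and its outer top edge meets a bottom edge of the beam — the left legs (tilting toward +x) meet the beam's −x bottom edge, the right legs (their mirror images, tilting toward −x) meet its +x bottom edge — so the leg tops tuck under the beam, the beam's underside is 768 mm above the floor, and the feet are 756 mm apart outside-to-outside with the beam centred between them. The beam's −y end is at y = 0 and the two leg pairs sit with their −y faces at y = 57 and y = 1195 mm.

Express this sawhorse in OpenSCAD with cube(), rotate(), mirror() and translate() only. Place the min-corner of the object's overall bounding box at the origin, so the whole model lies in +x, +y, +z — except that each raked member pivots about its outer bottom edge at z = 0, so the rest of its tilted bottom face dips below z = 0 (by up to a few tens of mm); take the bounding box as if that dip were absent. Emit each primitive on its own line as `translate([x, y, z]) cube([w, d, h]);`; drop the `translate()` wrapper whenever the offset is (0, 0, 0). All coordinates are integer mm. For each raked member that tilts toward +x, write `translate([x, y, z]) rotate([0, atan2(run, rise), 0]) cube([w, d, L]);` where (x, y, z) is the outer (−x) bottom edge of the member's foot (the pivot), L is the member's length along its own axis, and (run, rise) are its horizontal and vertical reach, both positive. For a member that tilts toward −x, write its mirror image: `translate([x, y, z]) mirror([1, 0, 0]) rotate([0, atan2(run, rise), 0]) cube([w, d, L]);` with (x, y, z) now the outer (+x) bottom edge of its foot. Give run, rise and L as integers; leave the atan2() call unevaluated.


translate([320, 0, 768]) cube([116, 1291, 84]);
translate([0, 57, 0]) rotate([0, atan2(320, 768), 0]) cube([37, 39, 832]);
translate([756, 57, 0]) mirror([1, 0, 0]) rotate([0, atan2(320, 768), 0]) cube([37, 39, 832]);
translate([0, 1195, 0]) rotate([0, atan2(320, 768), 0]) cube([37, 39, 832]);
translate([756, 1195, 0]) mirror([1, 0, 0]) rotate([0, atan2(320, 768), 0]) cube([37, 39, 832]);


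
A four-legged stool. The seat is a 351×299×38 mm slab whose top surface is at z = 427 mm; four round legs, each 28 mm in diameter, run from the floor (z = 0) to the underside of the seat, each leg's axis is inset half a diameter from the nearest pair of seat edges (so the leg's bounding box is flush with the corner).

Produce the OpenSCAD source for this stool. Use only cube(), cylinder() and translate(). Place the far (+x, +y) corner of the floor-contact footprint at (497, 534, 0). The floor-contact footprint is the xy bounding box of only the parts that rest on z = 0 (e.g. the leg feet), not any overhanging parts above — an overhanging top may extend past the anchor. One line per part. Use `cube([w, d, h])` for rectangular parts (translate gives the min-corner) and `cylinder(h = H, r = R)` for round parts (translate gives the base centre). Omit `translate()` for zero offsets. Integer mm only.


// leg_h = 427 - 38 = 389
translate([146, 235, 389]) cube([351, 299, 38]);
translate([160, 249, 0]) cylinder(h = 389, r = 14);
translate([483, 249, 0]) cylinder(h = 389, r = 14);
translate([160, 520, 0]) cylinder(h = 389, r = 14);
translate([483, 520, 0]) cylinder(h = 389, r = 14);


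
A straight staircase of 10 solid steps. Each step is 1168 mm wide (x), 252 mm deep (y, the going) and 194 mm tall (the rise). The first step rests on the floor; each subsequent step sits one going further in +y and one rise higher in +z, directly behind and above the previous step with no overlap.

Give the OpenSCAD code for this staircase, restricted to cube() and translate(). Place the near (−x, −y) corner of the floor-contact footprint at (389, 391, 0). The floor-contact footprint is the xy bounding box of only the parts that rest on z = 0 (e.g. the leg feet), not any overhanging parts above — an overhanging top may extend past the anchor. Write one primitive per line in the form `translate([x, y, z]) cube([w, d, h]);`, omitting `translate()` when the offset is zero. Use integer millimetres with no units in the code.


translate([389, 391, 0]) cube([1168, 252, 194]);
translate([389, 643, 194]) cube([1168, 252, 194]);
translate([389, 895, 388]) cube([1168, 252, 194]);
translate([389, 1147, 582]) cube([1168, 252, 194]);
translate([389, 1399, 776]) cube([1168, 252, 194]);
translate([389, 1651, 970]) cube([1168, 252, 194]);
translate([389, 1903, 1164]) cube([1168, 252, 194]);
translate([389, 2155, 1358]) cube([1168, 252, 194]);
translate([389, 2407, 1552]) cube([1168, 252, 194]);
translate([389, 2659, 1746]) cube([1168, 252, 194]);


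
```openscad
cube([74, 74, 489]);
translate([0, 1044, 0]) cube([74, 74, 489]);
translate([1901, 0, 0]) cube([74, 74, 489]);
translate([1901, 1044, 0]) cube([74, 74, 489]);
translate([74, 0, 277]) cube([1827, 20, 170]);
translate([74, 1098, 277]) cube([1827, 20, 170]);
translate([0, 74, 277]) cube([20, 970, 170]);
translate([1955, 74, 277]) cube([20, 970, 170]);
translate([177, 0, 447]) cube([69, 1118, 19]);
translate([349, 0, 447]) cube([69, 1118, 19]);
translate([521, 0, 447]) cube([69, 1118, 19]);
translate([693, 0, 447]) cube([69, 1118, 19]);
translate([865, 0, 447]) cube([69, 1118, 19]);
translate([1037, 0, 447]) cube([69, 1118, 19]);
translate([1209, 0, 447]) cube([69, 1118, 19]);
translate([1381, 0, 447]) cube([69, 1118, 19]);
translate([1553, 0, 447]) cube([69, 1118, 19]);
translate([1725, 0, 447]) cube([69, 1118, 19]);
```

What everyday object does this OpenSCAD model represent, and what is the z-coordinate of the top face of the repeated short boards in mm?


A bed frame. The slat-top height is 466 mm.

Four posts, four rails, and a row of slats — a bed frame. Slats sit on the rails at z = 277 + 170 = 447; with slat thickness 19, the top is 466 mm.


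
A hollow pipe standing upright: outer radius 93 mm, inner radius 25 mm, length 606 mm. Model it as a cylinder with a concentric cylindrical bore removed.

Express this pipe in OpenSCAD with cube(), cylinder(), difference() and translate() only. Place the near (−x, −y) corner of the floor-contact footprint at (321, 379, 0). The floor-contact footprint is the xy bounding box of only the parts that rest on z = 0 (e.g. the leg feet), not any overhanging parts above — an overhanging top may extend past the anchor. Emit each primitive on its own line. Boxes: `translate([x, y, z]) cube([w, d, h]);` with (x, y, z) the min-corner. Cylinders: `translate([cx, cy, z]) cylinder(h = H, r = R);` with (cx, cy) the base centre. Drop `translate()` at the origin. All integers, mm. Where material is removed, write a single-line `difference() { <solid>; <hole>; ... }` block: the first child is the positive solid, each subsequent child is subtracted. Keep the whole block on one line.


difference() { translate([414, 472, 0]) cylinder(h = 606, r = 93); translate([414, 472, 0]) cylinder(h = 606, r = 25); }


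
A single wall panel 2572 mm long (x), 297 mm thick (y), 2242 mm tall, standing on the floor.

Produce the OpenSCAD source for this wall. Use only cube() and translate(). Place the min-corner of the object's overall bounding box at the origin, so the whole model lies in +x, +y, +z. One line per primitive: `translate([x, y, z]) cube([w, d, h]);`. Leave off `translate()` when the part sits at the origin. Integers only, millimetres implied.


cube([2572, 297, 2242]);
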